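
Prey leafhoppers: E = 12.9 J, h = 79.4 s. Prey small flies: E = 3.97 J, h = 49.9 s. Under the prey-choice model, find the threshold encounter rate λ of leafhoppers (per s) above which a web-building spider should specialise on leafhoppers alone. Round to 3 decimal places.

0.012 per s

The zero-one rule: include small flies iff E₂/h₂ > λE₁/(1+λh₁). Equality gives the switch point.
λE₁h₂ = E₂ + λE₂h₁ ⇒ λ = E₂/(E₁h₂ − E₂h₁) = 3.97/(643.7 − 315.2) = 0.01209 per s.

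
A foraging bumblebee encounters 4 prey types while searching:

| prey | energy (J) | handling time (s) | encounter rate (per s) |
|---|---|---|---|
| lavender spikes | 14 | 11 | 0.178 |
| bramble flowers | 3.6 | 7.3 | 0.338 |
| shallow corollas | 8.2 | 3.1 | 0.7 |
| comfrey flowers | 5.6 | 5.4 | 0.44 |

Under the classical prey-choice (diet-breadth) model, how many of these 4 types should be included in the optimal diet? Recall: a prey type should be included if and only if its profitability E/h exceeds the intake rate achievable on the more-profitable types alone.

1

E/h in descending order: shallow corollas 2.65, lavender spikes 1.27, comfrey flowers 1.04, bramble flowers 0.493 J/s. The optimal diet is the largest prefix of this list for which every included type satisfies E_i/h_i > R on the types above it.
Rate on top 1: 1.811. lavender spikes: 1.27 < 1.811 → exclude; stop.
Optimal diet: shallow corollas — 1 of 4 types.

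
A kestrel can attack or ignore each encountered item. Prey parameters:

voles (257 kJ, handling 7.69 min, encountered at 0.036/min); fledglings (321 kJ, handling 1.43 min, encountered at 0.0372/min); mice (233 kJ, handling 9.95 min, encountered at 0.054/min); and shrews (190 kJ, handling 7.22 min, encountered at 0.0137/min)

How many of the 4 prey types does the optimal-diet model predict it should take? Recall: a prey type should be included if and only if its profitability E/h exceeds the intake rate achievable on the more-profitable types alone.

E/h in descending order: fledglings 224, voles 33.4, shrews 26.3, mice 23.4 kJ/min. The optimal diet is the largest prefix of this list for which every included type satisfies E_i/h_i > R on the types above it.
Rate on top 1: 11.34. voles: 33.4 > 11.34 → include.
Rate on top 2: 15.93. shrews: 26.3 > 15.93 → include.
Rate on top 3: 16.65. mice: 23.4 > 16.65 → include.
Optimal diet: fledglings, voles, shrews, mice — 4 of 4 types.

4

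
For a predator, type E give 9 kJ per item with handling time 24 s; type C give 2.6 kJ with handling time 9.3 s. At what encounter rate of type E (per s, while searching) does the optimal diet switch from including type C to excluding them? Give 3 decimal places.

0.122 per s

Drop type C once their profitability E₂/h₂ falls below the rate achievable on type E alone: E₂/h₂ = λE₁/(1 + λh₁).
Solve for λ: λE₁h₂ = E₂(1 + λh₁) → λ(E₁h₂ − E₂h₁) = E₂ → λ = E₂/(E₁h₂ − E₂h₁).
λ = 2.6/(9×9.3 − 2.6×24) = 2.6/21.3 = 0.1221 per s.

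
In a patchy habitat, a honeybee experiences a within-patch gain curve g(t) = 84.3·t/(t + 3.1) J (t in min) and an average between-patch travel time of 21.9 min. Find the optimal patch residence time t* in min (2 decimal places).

8.24 min

Maximise g(t)/(T+t): set derivative to zero → g'(t)(T+t) = g(t).
g'(t) = 84.3·3.1/(t + 3.1)². Setting 84.3·3.1/(t+3.1)² = 84.3t/[(t+3.1)(21.9+t)] gives 3.1(21.9+t) = t(t+3.1), so t² = 3.1×21.9 = 67.89.
t* = √67.89 = 8.24 min.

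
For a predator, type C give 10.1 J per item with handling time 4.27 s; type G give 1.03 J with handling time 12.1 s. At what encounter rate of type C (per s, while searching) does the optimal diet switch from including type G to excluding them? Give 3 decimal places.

0.009 per s

Drop type G once their profitability E₂/h₂ falls below the rate achievable on type C alone: E₂/h₂ = λE₁/(1 + λh₁).
Solve for λ: λE₁h₂ = E₂(1 + λh₁) → λ(E₁h₂ − E₂h₁) = E₂ → λ = E₂/(E₁h₂ − E₂h₁).
λ = 1.03/(10.1×12.1 − 1.03×4.27) = 1.03/117.8 = 0.008743 per s.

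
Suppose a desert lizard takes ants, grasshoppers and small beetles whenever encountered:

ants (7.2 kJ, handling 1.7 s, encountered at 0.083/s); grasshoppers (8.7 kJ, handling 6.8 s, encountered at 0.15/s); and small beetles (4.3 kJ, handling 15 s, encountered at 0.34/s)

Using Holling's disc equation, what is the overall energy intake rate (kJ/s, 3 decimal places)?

0.463 kJ/s

R = (0.083×7.2 + 0.15×8.7 + 0.34×4.3) / (1 + 0.083×1.7 + 0.15×6.8 + 0.34×15) = 3.365/7.261 = 0.4634 kJ/s.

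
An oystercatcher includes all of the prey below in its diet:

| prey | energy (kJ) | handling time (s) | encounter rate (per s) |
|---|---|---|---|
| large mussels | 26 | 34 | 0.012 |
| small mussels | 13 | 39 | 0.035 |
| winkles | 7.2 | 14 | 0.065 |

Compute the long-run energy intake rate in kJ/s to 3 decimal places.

0.335 kJ/s

R = Σλ_iE_i / (1 + Σλ_ih_i)
Numerator: 0.012×26 + 0.035×13 + 0.065×7.2 = 1.235
Denominator: 1 + 0.012×34 + 0.035×39 + 0.065×14 = 3.683
R = 1.235/3.683 = 0.3353 kJ/s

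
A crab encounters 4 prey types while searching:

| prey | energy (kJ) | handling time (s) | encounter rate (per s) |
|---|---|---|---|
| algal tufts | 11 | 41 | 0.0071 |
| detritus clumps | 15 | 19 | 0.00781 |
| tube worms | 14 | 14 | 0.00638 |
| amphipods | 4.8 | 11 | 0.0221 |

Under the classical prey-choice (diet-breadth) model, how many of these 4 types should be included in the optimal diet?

4

Rank by E/h (kJ/s): tube worms 1, detritus clumps 0.789, amphipods 0.436, algal tufts 0.268. Include each in turn until the next type's E/h falls below the running intake rate.
Rate on top 1: 0.082. detritus clumps: 0.789 > 0.082 → include.
Rate on top 2: 0.1668. amphipods: 0.436 > 0.1668 → include.
Rate on top 3: 0.2111. algal tufts: 0.268 > 0.2111 → include.
Optimal diet: tube worms, detritus clumps, amphipods, algal tufts — 4 of 4 types.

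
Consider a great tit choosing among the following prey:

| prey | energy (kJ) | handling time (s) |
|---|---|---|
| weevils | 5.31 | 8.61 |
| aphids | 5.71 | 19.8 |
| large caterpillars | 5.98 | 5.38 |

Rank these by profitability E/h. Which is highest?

large caterpillars

In descending order of E/h:
large caterpillars: 5.98/5.38 = 1.11 kJ/s
weevils: 5.31/8.61 = 0.617 kJ/s
aphids: 5.71/19.8 = 0.288 kJ/s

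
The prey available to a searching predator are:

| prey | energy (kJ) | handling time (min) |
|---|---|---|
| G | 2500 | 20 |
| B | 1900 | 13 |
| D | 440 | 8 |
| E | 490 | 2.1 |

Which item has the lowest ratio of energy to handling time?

Profitability E/h (kJ/min): G = 2500/20 = 125, B = 1900/13 = 146, D = 440/8 = 55, E = 490/2.1 = 233.
Ranked: E > B > G > D.

D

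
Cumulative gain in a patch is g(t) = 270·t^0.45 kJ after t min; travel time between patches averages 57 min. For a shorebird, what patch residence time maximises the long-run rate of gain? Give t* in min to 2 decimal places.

46.64 min

By the marginal value theorem, leave when the instantaneous gain rate g'(t) equals the habitat-wide average g(t)/(T + t).
g'(t) = 0.45·270·t^-0.55. Setting 0.45·270·t^-0.55 = 270·t^0.45/(57+t) gives 0.45(57+t) = t, so 0.55·t = 0.45×57.
t* = 0.45×57/0.55 = 46.64 min.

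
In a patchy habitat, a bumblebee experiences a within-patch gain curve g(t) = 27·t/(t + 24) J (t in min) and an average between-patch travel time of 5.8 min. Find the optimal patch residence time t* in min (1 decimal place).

11.8 min

By the marginal value theorem, leave when the instantaneous gain rate g'(t) equals the habitat-wide average g(t)/(T + t).
g'(t) = 27·24/(t + 24)². Setting 27·24/(t+24)² = 27t/[(t+24)(5.8+t)] gives 24(5.8+t) = t(t+24), so t² = 24×5.8 = 139.2.
t* = √139.2 = 11.8 min.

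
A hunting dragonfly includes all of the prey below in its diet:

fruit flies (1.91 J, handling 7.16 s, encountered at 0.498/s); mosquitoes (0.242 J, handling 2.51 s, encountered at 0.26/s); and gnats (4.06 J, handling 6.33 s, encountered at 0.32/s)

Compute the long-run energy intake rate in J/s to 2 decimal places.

0.32 J/s

Energy encountered per unit search time: 0.498×1.91 + 0.26×0.242 + 0.32×4.06 = 2.313 J/s.
Handling time per unit search time: 0.498×7.16 + 0.26×2.51 + 0.32×6.33 = 6.244.
Rate = 2.313/(1 + 6.244) = 0.3193 J/s.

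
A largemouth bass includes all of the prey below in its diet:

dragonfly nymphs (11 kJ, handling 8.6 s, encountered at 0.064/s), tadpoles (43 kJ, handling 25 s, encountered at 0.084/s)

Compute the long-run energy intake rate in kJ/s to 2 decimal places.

1.18 kJ/s

R = Σλ_iE_i / (1 + Σλ_ih_i)
Numerator: 0.064×11 + 0.084×43 = 4.316
Denominator: 1 + 0.064×8.6 + 0.084×25 = 3.65
R = 4.316/3.65 = 1.182 kJ/s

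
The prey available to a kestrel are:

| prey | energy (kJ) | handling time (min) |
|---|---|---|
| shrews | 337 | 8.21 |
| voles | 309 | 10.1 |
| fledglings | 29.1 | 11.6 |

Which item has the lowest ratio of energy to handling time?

fledglings

Profitability E/h (kJ/min): shrews = 337/8.21 = 41, voles = 309/10.1 = 30.6, fledglings = 29.1/11.6 = 2.51.
Ranked: shrews > voles > fledglings.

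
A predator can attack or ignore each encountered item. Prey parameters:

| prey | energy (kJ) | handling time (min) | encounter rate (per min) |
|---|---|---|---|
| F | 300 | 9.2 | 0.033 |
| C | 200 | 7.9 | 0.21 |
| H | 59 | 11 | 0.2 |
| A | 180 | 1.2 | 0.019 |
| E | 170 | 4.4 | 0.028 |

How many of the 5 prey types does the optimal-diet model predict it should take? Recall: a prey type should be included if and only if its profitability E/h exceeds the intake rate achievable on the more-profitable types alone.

Rank by E/h (kJ/min): A 150, E 38.6, F 32.6, C 25.3, H 5.36. Include each in turn until the next type's E/h falls below the running intake rate.
Rate on top 1: 3.344. E: 38.6 > 3.344 → include.
Rate on top 2: 7.138. F: 32.6 > 7.138 → include.
Rate on top 3: 12.47. C: 25.3 > 12.47 → include.
Rate on top 4: 19.33. H: 5.36 < 19.33 → exclude; stop.
Optimal diet: A, E, F, C — 4 of 5 types.

4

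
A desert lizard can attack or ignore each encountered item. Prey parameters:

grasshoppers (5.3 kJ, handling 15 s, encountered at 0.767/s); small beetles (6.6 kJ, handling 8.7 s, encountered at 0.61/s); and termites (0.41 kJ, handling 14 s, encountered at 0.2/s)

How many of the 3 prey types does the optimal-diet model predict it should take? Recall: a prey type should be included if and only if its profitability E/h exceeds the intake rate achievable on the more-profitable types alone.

1

Profitabilities (E/h, kJ/s): small beetles 0.759, grasshoppers 0.353, termites 0.0293. Add prey in this order while the next type's profitability exceeds the intake rate on those already taken.
Rate on top 1: 0.6383. grasshoppers: 0.353 < 0.6383 → exclude; stop.
Optimal diet: small beetles — 1 of 3 types.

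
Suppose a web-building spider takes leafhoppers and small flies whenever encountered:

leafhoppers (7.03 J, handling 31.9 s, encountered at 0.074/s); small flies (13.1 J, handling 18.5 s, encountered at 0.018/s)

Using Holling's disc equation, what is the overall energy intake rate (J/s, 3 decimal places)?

0.205 J/s

R = (0.074×7.03 + 0.018×13.1) / (1 + 0.074×31.9 + 0.018×18.5) = 0.756/3.694 = 0.2047 J/s.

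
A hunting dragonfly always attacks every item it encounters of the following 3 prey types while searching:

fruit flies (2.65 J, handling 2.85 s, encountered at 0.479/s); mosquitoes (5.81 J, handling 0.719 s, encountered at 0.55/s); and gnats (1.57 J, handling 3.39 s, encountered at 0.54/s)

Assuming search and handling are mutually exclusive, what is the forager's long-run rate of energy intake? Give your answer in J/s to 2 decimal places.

1.16 J/s

R = Σλ_iE_i / (1 + Σλ_ih_i)
Numerator: 0.479×2.65 + 0.55×5.81 + 0.54×1.57 = 5.313
Denominator: 1 + 0.479×2.85 + 0.55×0.719 + 0.54×3.39 = 4.591
R = 5.313/4.591 = 1.157 J/s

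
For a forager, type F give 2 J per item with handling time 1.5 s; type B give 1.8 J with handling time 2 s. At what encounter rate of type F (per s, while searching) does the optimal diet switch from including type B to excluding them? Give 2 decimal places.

1.38 per s

The zero-one rule: include type B iff E₂/h₂ > λE₁/(1+λh₁). Equality gives the switch point.
λE₁h₂ = E₂ + λE₂h₁ ⇒ λ = E₂/(E₁h₂ − E₂h₁) = 1.8/(4 − 2.7) = 1.385 per s.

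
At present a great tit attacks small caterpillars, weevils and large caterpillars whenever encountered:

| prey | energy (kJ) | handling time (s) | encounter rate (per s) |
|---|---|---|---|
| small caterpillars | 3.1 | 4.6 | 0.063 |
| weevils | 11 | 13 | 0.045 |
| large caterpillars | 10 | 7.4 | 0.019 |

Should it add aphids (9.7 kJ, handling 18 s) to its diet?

Yes

On small caterpillars, weevils and large caterpillars alone, R = ΣλE/(1+Σλh) = 0.8803/2.015 = 0.4368 kJ/s.
Profitability of aphids: 9.7/18 = 0.5389 kJ/s.
0.5389 > 0.4368, so adding aphids raises the average — include it.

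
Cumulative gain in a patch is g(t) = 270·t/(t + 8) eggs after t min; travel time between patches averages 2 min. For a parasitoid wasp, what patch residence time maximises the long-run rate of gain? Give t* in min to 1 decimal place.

4.0 min

Maximise g(t)/(T+t): set derivative to zero → g'(t)(T+t) = g(t).
g'(t) = 270·8/(t + 8)². Setting 270·8/(t+8)² = 270t/[(t+8)(2+t)] gives 8(2+t) = t(t+8), so t² = 8×2 = 16.
t* = √16 = 4 min.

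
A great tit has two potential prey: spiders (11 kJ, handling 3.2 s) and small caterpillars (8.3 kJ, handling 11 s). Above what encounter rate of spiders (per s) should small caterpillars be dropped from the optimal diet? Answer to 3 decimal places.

Drop small caterpillars once their profitability E₂/h₂ falls below the rate achievable on spiders alone: E₂/h₂ = λE₁/(1 + λh₁).
Solve for λ: λE₁h₂ = E₂(1 + λh₁) → λ(E₁h₂ − E₂h₁) = E₂ → λ = E₂/(E₁h₂ − E₂h₁).
λ = 8.3/(11×11 − 8.3×3.2) = 8.3/94.44 = 0.08789 per s.

0.088 per s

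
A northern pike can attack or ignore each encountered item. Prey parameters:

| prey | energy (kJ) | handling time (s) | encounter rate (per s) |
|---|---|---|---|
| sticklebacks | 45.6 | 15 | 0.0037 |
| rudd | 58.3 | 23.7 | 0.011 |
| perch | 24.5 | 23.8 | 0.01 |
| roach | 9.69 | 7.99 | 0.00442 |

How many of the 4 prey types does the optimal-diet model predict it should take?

4

Rank by E/h (kJ/s): sticklebacks 3.04, rudd 2.46, roach 1.21, perch 1.03. Include each in turn until the next type's E/h falls below the running intake rate.
Rate on top 1: 0.1598. rudd: 2.46 > 0.1598 → include.
Rate on top 2: 0.6154. roach: 1.21 > 0.6154 → include.
Rate on top 3: 0.631. perch: 1.03 > 0.631 → include.
Optimal diet: sticklebacks, rudd, roach, perch — 4 of 4 types.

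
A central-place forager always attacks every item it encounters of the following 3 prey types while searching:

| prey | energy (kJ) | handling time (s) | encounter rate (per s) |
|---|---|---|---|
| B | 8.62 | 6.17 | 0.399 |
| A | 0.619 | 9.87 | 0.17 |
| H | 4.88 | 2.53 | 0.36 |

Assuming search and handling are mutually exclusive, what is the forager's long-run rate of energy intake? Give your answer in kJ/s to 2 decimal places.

Energy encountered per unit search time: 0.399×8.62 + 0.17×0.619 + 0.36×4.88 = 5.301 kJ/s.
Handling time per unit search time: 0.399×6.17 + 0.17×9.87 + 0.36×2.53 = 5.051.
Rate = 5.301/(1 + 5.051) = 0.8762 kJ/s.

0.88 kJ/s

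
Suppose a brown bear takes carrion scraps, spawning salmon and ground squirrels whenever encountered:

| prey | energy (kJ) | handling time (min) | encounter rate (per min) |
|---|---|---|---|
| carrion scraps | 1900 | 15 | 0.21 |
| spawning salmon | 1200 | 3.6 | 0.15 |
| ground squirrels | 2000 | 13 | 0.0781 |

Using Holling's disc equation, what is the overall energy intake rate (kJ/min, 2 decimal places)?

128.86 kJ/min

Energy encountered per unit search time: 0.21×1900 + 0.15×1200 + 0.0781×2000 = 735.2 kJ/min.
Handling time per unit search time: 0.21×15 + 0.15×3.6 + 0.0781×13 = 4.705.
Rate = 735.2/(1 + 4.705) = 128.9 kJ/min.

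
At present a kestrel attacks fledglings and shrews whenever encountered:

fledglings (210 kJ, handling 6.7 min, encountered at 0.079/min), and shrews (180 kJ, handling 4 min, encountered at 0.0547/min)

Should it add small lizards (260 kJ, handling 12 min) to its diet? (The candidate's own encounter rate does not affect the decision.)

Intake rate on the current diet: R = (0.079×210 + 0.0547×180) / (1 + 0.079×6.7 + 0.0547×4) = 26.44/1.748 = 15.12 kJ/min.
Profitability of small lizards: 260/12 = 21.67 kJ/min.
21.67 > 15.12, so adding small lizards raises the average — include it.

Yes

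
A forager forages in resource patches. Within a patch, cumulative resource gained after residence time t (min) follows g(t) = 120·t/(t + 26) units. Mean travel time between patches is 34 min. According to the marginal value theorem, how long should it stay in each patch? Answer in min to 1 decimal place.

Optimal t* satisfies g'(t*) = g(t*)/(T + t*).
g'(t) = 120·26/(t + 26)². Setting 120·26/(t+26)² = 120t/[(t+26)(34+t)] gives 26(34+t) = t(t+26), so t² = 26×34 = 884.
t* = √884 = 29.73 min.

29.7 min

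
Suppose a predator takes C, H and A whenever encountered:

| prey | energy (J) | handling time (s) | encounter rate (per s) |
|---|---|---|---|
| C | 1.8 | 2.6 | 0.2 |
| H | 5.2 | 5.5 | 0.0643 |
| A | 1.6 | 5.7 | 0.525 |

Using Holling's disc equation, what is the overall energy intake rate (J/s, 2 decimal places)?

0.32 J/s

Energy encountered per unit search time: 0.2×1.8 + 0.0643×5.2 + 0.525×1.6 = 1.534 J/s.
Handling time per unit search time: 0.2×2.6 + 0.0643×5.5 + 0.525×5.7 = 3.866.
Rate = 1.534/(1 + 3.866) = 0.3153 J/s.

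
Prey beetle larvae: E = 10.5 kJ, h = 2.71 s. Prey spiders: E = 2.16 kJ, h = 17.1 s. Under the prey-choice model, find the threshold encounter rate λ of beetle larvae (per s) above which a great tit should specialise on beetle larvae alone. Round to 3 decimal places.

Drop spiders once their profitability E₂/h₂ falls below the rate achievable on beetle larvae alone: E₂/h₂ = λE₁/(1 + λh₁).
Solve for λ: λE₁h₂ = E₂(1 + λh₁) → λ(E₁h₂ − E₂h₁) = E₂ → λ = E₂/(E₁h₂ − E₂h₁).
λ = 2.16/(10.5×17.1 − 2.16×2.71) = 2.16/173.7 = 0.01244 per s.

0.012 per s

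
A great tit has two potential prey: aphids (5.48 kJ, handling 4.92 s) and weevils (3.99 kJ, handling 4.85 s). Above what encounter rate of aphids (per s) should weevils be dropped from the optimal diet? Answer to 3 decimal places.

0.574 per s

Drop weevils once their profitability E₂/h₂ falls below the rate achievable on aphids alone: E₂/h₂ = λE₁/(1 + λh₁).
Solve for λ: λE₁h₂ = E₂(1 + λh₁) → λ(E₁h₂ − E₂h₁) = E₂ → λ = E₂/(E₁h₂ − E₂h₁).
λ = 3.99/(5.48×4.85 − 3.99×4.92) = 3.99/6.947 = 0.5743 per s.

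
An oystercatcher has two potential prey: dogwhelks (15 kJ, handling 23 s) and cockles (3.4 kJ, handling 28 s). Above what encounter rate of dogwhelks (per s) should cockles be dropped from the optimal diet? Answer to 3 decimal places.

0.010 per s

At the threshold, the rate on dogwhelks alone equals the profitability of cockles: λ·15/(1 + λ·23) = 3.4/28 = 0.1214.
Rearranging, λ(15 − 0.1214×23) = 0.1214, so λ = 0.1214/12.21 = 0.009947 per s.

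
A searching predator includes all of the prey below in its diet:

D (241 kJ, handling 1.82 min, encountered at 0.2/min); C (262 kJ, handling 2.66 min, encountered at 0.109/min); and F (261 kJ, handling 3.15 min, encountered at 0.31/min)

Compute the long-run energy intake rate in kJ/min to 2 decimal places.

R = Σλ_iE_i / (1 + Σλ_ih_i)
Numerator: 0.2×241 + 0.109×262 + 0.31×261 = 157.7
Denominator: 1 + 0.2×1.82 + 0.109×2.66 + 0.31×3.15 = 2.63
R = 157.7/2.63 = 59.94 kJ/min

59.94 kJ/min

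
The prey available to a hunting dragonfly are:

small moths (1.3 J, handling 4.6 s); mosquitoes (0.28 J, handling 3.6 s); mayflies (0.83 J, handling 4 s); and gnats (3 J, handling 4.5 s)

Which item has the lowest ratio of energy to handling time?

In descending order of E/h:
gnats: 3/4.5 = 0.667 J/s
small moths: 1.3/4.6 = 0.283 J/s
mayflies: 0.83/4 = 0.207 J/s
mosquitoes: 0.28/3.6 = 0.0778 J/s

mosquitoes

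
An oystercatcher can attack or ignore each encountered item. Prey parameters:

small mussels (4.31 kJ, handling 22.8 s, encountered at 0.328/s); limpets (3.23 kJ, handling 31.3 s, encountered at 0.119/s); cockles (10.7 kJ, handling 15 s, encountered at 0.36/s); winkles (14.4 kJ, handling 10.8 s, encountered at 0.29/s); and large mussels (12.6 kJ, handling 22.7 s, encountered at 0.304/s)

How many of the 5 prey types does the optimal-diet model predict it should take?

E/h in descending order: winkles 1.33, cockles 0.713, large mussels 0.555, small mussels 0.189, limpets 0.103 kJ/s. The optimal diet is the largest prefix of this list for which every included type satisfies E_i/h_i > R on the types above it.
Rate on top 1: 1.011. cockles: 0.713 < 1.011 → exclude; stop.
Optimal diet: winkles — 1 of 5 types.

1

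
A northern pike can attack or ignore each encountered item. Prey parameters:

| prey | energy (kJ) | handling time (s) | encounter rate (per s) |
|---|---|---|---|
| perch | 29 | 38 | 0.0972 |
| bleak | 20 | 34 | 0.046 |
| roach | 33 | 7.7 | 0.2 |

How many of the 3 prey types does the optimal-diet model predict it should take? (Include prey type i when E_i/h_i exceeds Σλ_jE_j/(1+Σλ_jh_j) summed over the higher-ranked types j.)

Profitabilities (E/h, kJ/s): roach 4.29, perch 0.763, bleak 0.588. Add prey in this order while the next type's profitability exceeds the intake rate on those already taken.
Rate on top 1: 2.598. perch: 0.763 < 2.598 → exclude; stop.
Optimal diet: roach — 1 of 3 types.

1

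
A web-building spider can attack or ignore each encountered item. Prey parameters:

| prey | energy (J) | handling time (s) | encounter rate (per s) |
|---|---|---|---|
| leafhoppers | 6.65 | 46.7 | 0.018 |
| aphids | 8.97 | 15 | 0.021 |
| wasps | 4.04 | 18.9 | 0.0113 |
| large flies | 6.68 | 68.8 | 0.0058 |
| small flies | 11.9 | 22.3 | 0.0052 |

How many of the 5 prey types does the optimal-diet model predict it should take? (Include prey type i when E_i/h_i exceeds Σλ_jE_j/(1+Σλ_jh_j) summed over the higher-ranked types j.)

3

Profitabilities (E/h, J/s): aphids 0.598, small flies 0.534, wasps 0.214, leafhoppers 0.142, large flies 0.0971. Add prey in this order while the next type's profitability exceeds the intake rate on those already taken.
Rate on top 1: 0.1432. small flies: 0.534 > 0.1432 → include.
Rate on top 2: 0.1749. wasps: 0.214 > 0.1749 → include.
Rate on top 3: 0.1799. leafhoppers: 0.142 < 0.1799 → exclude; stop.
Optimal diet: aphids, small flies, wasps — 3 of 5 types.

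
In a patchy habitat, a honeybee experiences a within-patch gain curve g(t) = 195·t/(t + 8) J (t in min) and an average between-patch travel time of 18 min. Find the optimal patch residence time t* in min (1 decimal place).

Optimal t* satisfies g'(t*) = g(t*)/(T + t*).
g'(t) = 195·8/(t + 8)². Setting 195·8/(t+8)² = 195t/[(t+8)(18+t)] gives 8(18+t) = t(t+8), so t² = 8×18 = 144.
t* = √144 = 12 min.

12.0 min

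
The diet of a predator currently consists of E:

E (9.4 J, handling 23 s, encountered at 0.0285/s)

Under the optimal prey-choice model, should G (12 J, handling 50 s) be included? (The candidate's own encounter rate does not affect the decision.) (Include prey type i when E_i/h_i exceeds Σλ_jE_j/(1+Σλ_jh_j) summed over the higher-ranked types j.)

On E alone, R = ΣλE/(1+Σλh) = 0.2679/1.655 = 0.1618 J/s.
Profitability of G: 12/50 = 0.24 J/s.
Since 0.24 > R, including G increases the long-run rate.

Yes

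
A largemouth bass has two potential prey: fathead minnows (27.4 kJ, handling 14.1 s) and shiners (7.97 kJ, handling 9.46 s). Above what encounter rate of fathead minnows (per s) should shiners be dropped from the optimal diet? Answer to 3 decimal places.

0.054 per s

At the threshold, the rate on fathead minnows alone equals the profitability of shiners: λ·27.4/(1 + λ·14.1) = 7.97/9.46 = 0.8425.
Rearranging, λ(27.4 − 0.8425×14.1) = 0.8425, so λ = 0.8425/15.52 = 0.05428 per s.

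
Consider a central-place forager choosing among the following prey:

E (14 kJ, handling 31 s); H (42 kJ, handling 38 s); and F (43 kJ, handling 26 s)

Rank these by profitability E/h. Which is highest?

In descending order of E/h:
F: 43/26 = 1.65 kJ/s
H: 42/38 = 1.11 kJ/s
E: 14/31 = 0.452 kJ/s

F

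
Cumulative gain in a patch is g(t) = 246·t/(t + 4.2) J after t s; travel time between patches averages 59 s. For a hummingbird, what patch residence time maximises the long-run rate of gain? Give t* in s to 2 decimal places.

15.74 s

By the marginal value theorem, leave when the instantaneous gain rate g'(t) equals the habitat-wide average g(t)/(T + t).
g'(t) = 246·4.2/(t + 4.2)². Setting 246·4.2/(t+4.2)² = 246t/[(t+4.2)(59+t)] gives 4.2(59+t) = t(t+4.2), so t² = 4.2×59 = 247.8.
t* = √247.8 = 15.74 s.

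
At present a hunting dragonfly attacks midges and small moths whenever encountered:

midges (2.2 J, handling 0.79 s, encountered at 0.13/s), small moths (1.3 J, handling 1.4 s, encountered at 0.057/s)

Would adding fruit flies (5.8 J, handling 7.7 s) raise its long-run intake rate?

Yes

Current rate: (0.13×2.2 + 0.057×1.3)/(1 + 0.13×0.79 + 0.057×1.4) = 0.3045 J/s.
fruit flies: E/h = 5.8/7.7 = 0.7532 J/s.
Since 0.7532 > R, including fruit flies increases the long-run rate.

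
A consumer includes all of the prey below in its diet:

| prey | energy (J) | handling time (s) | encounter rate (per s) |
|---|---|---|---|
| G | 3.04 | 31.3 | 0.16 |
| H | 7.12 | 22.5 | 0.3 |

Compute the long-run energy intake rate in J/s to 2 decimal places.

Energy encountered per unit search time: 0.16×3.04 + 0.3×7.12 = 2.622 J/s.
Handling time per unit search time: 0.16×31.3 + 0.3×22.5 = 11.76.
Rate = 2.622/(1 + 11.76) = 0.2055 J/s.

0.21 J/s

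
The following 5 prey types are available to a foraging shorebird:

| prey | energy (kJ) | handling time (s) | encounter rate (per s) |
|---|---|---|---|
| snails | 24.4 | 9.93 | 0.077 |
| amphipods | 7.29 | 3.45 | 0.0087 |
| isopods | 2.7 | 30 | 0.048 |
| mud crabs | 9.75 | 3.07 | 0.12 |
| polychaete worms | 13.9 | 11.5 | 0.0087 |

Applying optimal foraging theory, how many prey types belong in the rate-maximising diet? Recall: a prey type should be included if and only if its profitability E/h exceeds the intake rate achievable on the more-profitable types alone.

E/h in descending order: mud crabs 3.18, snails 2.46, amphipods 2.11, polychaete worms 1.21, isopods 0.09 kJ/s. The optimal diet is the largest prefix of this list for which every included type satisfies E_i/h_i > R on the types above it.
Rate on top 1: 0.855. snails: 2.46 > 0.855 → include.
Rate on top 2: 1.429. amphipods: 2.11 > 1.429 → include.
Rate on top 3: 1.439. polychaete worms: 1.21 < 1.439 → exclude; stop.
Optimal diet: mud crabs, snails, amphipods — 3 of 5 types.

3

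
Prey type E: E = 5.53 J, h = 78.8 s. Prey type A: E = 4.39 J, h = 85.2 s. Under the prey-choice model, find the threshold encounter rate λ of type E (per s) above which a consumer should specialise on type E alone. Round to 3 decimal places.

0.035 per s

The zero-one rule: include type A iff E₂/h₂ > λE₁/(1+λh₁). Equality gives the switch point.
λE₁h₂ = E₂ + λE₂h₁ ⇒ λ = E₂/(E₁h₂ − E₂h₁) = 4.39/(471.2 − 345.9) = 0.03506 per s.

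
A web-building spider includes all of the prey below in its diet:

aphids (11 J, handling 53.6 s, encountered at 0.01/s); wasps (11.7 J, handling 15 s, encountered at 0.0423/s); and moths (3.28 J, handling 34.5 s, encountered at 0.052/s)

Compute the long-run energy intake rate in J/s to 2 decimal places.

Energy encountered per unit search time: 0.01×11 + 0.0423×11.7 + 0.052×3.28 = 0.7755 J/s.
Handling time per unit search time: 0.01×53.6 + 0.0423×15 + 0.052×34.5 = 2.964.
Rate = 0.7755/(1 + 2.964) = 0.1956 J/s.

0.20 J/s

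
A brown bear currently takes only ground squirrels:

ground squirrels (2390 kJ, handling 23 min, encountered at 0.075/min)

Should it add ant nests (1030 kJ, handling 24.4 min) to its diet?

On ground squirrels alone, R = ΣλE/(1+Σλh) = 179.2/2.725 = 65.78 kJ/min.
ant nests: E/h = 1030/24.4 = 42.21 kJ/min.
Since 42.21 < R, time spent handling ant nests is better spent searching.

No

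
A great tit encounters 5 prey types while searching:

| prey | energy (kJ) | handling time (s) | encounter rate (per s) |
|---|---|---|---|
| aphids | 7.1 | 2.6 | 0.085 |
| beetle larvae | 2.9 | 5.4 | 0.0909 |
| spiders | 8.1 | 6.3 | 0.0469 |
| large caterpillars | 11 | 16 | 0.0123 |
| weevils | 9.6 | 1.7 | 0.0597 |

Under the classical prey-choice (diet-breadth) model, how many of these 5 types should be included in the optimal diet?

E/h in descending order: weevils 5.65, aphids 2.73, spiders 1.29, large caterpillars 0.688, beetle larvae 0.537 kJ/s. The optimal diet is the largest prefix of this list for which every included type satisfies E_i/h_i > R on the types above it.
Rate on top 1: 0.5203. aphids: 2.73 > 0.5203 → include.
Rate on top 2: 0.8897. spiders: 1.29 > 0.8897 → include.
Rate on top 3: 0.962. large caterpillars: 0.688 < 0.962 → exclude; stop.
Optimal diet: weevils, aphids, spiders — 3 of 5 types.

3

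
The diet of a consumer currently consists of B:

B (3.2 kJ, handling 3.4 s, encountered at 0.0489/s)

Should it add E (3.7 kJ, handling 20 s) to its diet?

On B alone, R = ΣλE/(1+Σλh) = 0.1565/1.166 = 0.1342 kJ/s.
Profitability of E: 3.7/20 = 0.185 kJ/s.
0.185 > 0.1342, so adding E raises the average — include it.

Yes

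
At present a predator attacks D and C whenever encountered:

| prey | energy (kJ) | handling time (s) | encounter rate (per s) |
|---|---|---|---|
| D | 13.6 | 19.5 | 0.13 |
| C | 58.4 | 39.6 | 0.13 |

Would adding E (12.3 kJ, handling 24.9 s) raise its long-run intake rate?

On D and C alone, R = ΣλE/(1+Σλh) = 9.36/8.683 = 1.078 kJ/s.
Profitability of E: 12.3/24.9 = 0.494 kJ/s.
0.494 < 1.078, so adding E would lower the average — exclude it.

No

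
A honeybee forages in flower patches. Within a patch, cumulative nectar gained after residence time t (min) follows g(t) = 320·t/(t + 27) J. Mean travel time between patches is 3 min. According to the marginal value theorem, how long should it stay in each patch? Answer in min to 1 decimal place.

Maximise g(t)/(T+t): set derivative to zero → g'(t)(T+t) = g(t).
g'(t) = 320·27/(t + 27)². Setting 320·27/(t+27)² = 320t/[(t+27)(3+t)] gives 27(3+t) = t(t+27), so t² = 27×3 = 81.
t* = √81 = 9 min.

9.0 min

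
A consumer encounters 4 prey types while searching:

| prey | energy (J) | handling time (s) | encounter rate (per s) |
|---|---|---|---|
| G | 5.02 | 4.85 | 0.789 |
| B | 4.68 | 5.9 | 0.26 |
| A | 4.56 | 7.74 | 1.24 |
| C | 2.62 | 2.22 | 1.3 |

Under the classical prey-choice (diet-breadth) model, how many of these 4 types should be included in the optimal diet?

E/h in descending order: C 1.18, G 1.04, B 0.793, A 0.589 J/s. The optimal diet is the largest prefix of this list for which every included type satisfies E_i/h_i > R on the types above it.
Rate on top 1: 0.8765. G: 1.04 > 0.8765 → include.
Rate on top 2: 0.9552. B: 0.793 < 0.9552 → exclude; stop.
Optimal diet: C, G — 2 of 4 types.

2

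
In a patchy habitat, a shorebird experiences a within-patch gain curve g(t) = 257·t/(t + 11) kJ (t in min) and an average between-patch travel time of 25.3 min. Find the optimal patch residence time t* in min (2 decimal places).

Optimal t* satisfies g'(t*) = g(t*)/(T + t*).
g'(t) = 257·11/(t + 11)². Setting 257·11/(t+11)² = 257t/[(t+11)(25.3+t)] gives 11(25.3+t) = t(t+11), so t² = 11×25.3 = 278.3.
t* = √278.3 = 16.68 min.

16.68 min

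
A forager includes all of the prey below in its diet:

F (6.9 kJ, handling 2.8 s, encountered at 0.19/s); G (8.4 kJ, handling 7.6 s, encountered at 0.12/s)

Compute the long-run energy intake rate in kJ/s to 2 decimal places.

R = Σλ_iE_i / (1 + Σλ_ih_i)
Numerator: 0.19×6.9 + 0.12×8.4 = 2.319
Denominator: 1 + 0.19×2.8 + 0.12×7.6 = 2.444
R = 2.319/2.444 = 0.9489 kJ/s

0.95 kJ/s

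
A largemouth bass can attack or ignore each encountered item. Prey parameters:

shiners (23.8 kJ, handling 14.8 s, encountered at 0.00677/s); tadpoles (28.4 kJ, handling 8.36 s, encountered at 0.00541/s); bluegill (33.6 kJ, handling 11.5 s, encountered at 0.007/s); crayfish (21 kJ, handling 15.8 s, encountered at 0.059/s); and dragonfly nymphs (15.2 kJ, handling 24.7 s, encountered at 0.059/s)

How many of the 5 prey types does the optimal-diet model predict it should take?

E/h in descending order: tadpoles 3.4, bluegill 2.92, shiners 1.61, crayfish 1.33, dragonfly nymphs 0.615 kJ/s. The optimal diet is the largest prefix of this list for which every included type satisfies E_i/h_i > R on the types above it.
Rate on top 1: 0.147. bluegill: 2.92 > 0.147 → include.
Rate on top 2: 0.3454. shiners: 1.61 > 0.3454 → include.
Rate on top 3: 0.4486. crayfish: 1.33 > 0.4486 → include.
Rate on top 4: 0.8289. dragonfly nymphs: 0.615 < 0.8289 → exclude; stop.
Optimal diet: tadpoles, bluegill, shiners, crayfish — 4 of 5 types.

4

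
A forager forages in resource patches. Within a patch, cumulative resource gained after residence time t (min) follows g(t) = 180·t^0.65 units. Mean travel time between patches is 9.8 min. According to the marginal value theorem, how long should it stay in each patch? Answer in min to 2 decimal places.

By the marginal value theorem, leave when the instantaneous gain rate g'(t) equals the habitat-wide average g(t)/(T + t).
g'(t) = 0.65·180·t^-0.35. Setting 0.65·180·t^-0.35 = 180·t^0.65/(9.8+t) gives 0.65(9.8+t) = t, so 0.35·t = 0.65×9.8.
t* = 0.65×9.8/0.35 = 18.2 min.

18.20 min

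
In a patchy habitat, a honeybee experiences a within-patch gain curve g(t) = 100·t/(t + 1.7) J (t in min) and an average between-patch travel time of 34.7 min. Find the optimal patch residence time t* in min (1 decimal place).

7.7 min

By the marginal value theorem, leave when the instantaneous gain rate g'(t) equals the habitat-wide average g(t)/(T + t).
g'(t) = 100·1.7/(t + 1.7)². Setting 100·1.7/(t+1.7)² = 100t/[(t+1.7)(34.7+t)] gives 1.7(34.7+t) = t(t+1.7), so t² = 1.7×34.7 = 58.99.
t* = √58.99 = 7.68 min.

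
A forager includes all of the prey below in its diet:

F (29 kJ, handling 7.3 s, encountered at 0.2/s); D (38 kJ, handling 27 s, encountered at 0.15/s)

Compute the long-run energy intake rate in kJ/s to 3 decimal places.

R = Σλ_iE_i / (1 + Σλ_ih_i)
Numerator: 0.2×29 + 0.15×38 = 11.5
Denominator: 1 + 0.2×7.3 + 0.15×27 = 6.51
R = 11.5/6.51 = 1.767 kJ/s

1.767 kJ/s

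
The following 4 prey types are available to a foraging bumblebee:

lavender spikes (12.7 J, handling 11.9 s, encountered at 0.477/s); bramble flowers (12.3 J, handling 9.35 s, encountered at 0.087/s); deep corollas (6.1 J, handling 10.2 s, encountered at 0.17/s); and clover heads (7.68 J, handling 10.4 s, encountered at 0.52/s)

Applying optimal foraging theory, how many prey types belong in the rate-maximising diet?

2

Rank by E/h (J/s): bramble flowers 1.32, lavender spikes 1.07, clover heads 0.738, deep corollas 0.598. Include each in turn until the next type's E/h falls below the running intake rate.
Rate on top 1: 0.5901. lavender spikes: 1.07 > 0.5901 → include.
Rate on top 2: 0.9517. clover heads: 0.738 < 0.9517 → exclude; stop.
Optimal diet: bramble flowers, lavender spikes — 2 of 4 types.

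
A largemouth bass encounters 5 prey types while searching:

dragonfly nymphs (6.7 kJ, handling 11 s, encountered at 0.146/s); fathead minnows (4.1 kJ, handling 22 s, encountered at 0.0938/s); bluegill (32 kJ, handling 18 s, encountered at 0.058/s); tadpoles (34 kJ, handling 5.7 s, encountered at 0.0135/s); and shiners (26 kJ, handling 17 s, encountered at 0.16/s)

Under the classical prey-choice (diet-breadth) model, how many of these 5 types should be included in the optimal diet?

3

E/h in descending order: tadpoles 5.96, bluegill 1.78, shiners 1.53, dragonfly nymphs 0.609, fathead minnows 0.186 kJ/s. The optimal diet is the largest prefix of this list for which every included type satisfies E_i/h_i > R on the types above it.
Rate on top 1: 0.4262. bluegill: 1.78 > 0.4262 → include.
Rate on top 2: 1.091. shiners: 1.53 > 1.091 → include.
Rate on top 3: 1.338. dragonfly nymphs: 0.609 < 1.338 → exclude; stop.
Optimal diet: tadpoles, bluegill, shiners — 3 of 5 types.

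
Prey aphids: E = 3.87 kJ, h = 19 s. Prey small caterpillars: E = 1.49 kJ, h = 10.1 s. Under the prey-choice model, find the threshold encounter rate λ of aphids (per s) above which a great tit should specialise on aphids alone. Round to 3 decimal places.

At the threshold, the rate on aphids alone equals the profitability of small caterpillars: λ·3.87/(1 + λ·19) = 1.49/10.1 = 0.1475.
Rearranging, λ(3.87 − 0.1475×19) = 0.1475, so λ = 0.1475/1.067 = 0.1383 per s.

0.138 per s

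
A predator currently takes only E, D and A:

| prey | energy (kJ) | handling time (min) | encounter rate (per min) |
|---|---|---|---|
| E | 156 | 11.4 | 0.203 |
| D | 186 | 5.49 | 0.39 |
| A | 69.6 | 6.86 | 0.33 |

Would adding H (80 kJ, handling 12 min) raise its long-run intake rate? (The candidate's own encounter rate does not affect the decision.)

No

On E, D and A alone, R = ΣλE/(1+Σλh) = 127.2/7.719 = 16.48 kJ/min.
H: E/h = 80/12 = 6.667 kJ/min.
6.667 < 16.48, so adding H would lower the average — exclude it.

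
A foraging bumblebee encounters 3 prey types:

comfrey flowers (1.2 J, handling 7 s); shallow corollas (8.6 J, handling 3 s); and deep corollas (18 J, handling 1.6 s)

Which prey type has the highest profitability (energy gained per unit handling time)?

Profitability E/h (J/s): comfrey flowers = 1.2/7 = 0.171, shallow corollas = 8.6/3 = 2.87, deep corollas = 18/1.6 = 11.2.
Ranked: deep corollas > shallow corollas > comfrey flowers.

deep corollas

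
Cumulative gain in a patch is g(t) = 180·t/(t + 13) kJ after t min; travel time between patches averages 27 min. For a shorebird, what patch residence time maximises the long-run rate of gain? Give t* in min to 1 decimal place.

18.7 min

Maximise g(t)/(T+t): set derivative to zero → g'(t)(T+t) = g(t).
g'(t) = 180·13/(t + 13)². Setting 180·13/(t+13)² = 180t/[(t+13)(27+t)] gives 13(27+t) = t(t+13), so t² = 13×27 = 351.
t* = √351 = 18.73 min.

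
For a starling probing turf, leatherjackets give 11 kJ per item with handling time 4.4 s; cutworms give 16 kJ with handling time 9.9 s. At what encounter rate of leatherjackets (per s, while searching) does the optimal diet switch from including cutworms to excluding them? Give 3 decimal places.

0.416 per s

The zero-one rule: include cutworms iff E₂/h₂ > λE₁/(1+λh₁). Equality gives the switch point.
λE₁h₂ = E₂ + λE₂h₁ ⇒ λ = E₂/(E₁h₂ − E₂h₁) = 16/(108.9 − 70.4) = 0.4156 per s.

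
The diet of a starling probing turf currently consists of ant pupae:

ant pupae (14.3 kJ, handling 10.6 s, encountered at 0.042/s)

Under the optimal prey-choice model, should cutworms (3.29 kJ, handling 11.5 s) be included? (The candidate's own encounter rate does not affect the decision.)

No

Current rate: (0.042×14.3)/(1 + 0.042×10.6) = 0.4156 kJ/s.
cutworms: E/h = 3.29/11.5 = 0.2861 kJ/s.
0.2861 < 0.4156, so adding cutworms would lower the average — exclude it.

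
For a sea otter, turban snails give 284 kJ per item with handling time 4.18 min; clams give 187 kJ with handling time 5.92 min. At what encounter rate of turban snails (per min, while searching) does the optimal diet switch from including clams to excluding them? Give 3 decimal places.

0.208 per min

At the threshold, the rate on turban snails alone equals the profitability of clams: λ·284/(1 + λ·4.18) = 187/5.92 = 31.59.
Rearranging, λ(284 − 31.59×4.18) = 31.59, so λ = 31.59/152 = 0.2079 per min.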